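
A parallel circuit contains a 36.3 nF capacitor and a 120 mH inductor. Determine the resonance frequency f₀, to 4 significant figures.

ω₀ = 1/√(LC) = 1/√(0.12 × 3.63e-08) = 15150 rad/s
f₀ = ω₀/(2π) = 2.411 kHz

2.411 kHz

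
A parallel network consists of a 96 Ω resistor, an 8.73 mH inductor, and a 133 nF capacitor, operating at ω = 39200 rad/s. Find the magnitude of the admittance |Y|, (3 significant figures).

10.7 mS

X_L = ωL = 342 Ω
X_C = 1/(ωC) = 192 Ω
Parallel: admittances add. Y = 1/R + 1/(jωL) + jωC
Y = (0.0104 + j0.00229) S
|Y| = 0.0107 S → |Z| = 1/|Y| = 93.8 Ω, ∠Z = −∠Y = -12.4°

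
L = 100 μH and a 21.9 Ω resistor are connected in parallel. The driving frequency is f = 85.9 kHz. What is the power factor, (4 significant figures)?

ω = 2πf = 539700 rad/s
X_L = ωL = 53.97 Ω
Parallel: admittances add. Y = 1/R + 1/(jωL)
Y = (0.04566 − j0.01853) S
|Y| = 0.04928 S → |Z| = 1/|Y| = 20.29 Ω, ∠Z = −∠Y = 22.09°
cos φ = cos(22.09°) = 0.9266

0.9266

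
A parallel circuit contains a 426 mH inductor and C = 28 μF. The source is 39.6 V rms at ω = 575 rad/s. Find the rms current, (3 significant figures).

X_L = ωL = 245 Ω
X_C = 1/(ωC) = 62.1 Ω
Parallel: admittances add. Y = 1/(jωL) + jωC
Y = (0 + j0.0120) S
|Y| = 0.0120 S → |Z| = 1/|Y| = 83.2 Ω, ∠Z = −∠Y = -90.0°
I = V/|Z| = 39.6/83.2 = 476 mA

476 mA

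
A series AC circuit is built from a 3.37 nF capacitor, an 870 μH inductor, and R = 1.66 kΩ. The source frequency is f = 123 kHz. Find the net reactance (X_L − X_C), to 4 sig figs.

ω = 2πf = 772800 rad/s
X_L = ωL = 672.4 Ω
X_C = 1/(ωC) = 384.0 Ω
X = 672.4 − 384.0 = 288.4 Ω

288.4 Ω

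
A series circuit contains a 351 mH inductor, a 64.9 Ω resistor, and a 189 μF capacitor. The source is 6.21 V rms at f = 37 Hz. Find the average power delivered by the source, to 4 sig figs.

326.1 mW

ω = 2πf = 232.5 rad/s
X_L = ωL = 81.60 Ω
X_C = 1/(ωC) = 22.76 Ω
Net reactance X = X_L − X_C = 58.84 Ω
Z = 64.90 + j58.84 Ω
|Z| = √(64.90² + 58.84²) = 87.60 Ω
∠Z = arctan(58.84/64.90) = 42.20°
I = V/|Z| = 70.89 mA
P = VI cos φ = 6.21 × 0.07089 × cos(42.20°) = 326.1 mW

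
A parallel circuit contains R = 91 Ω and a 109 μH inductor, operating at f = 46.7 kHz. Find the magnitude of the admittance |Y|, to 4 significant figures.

33.14 mS

ω = 2πf = 293400 rad/s
X_L = ωL = 31.98 Ω
Parallel: admittances add. Y = 1/R + 1/(jωL)
Y = (0.01099 − j0.03127) S
|Y| = 0.03314 S → |Z| = 1/|Y| = 30.17 Ω, ∠Z = −∠Y = 70.64°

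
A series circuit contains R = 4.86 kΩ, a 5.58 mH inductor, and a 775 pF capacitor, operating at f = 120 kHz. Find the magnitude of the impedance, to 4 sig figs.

5463 Ω

ω = 2πf = 754000 rad/s
X_L = ωL = 4207 Ω
X_C = 1/(ωC) = 1711 Ω
Net reactance X = X_L − X_C = 2496 Ω
Z = 4860 + j2496 Ω
|Z| = √(4860² + 2496²) = 5463 Ω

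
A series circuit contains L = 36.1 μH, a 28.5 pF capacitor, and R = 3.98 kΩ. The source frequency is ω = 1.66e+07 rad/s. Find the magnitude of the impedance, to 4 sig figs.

4258 Ω

X_L = ωL = 599.3 Ω
X_C = 1/(ωC) = 2114 Ω
Net reactance X = X_L − X_C = -1514 Ω
Z = 3980 − j1514 Ω
|Z| = √(3980² + 1514²) = 4258 Ω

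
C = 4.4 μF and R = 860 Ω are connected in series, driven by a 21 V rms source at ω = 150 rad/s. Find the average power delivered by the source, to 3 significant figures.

125 mW

X_C = 1/(ωC) = 1520 Ω
Z = 860 − j1520 Ω
|Z| = √(860² + 1520²) = 1740 Ω
∠Z = arctan(-1520/860) = -60.4°
I = V/|Z| = 12.1 mA
P = VI cos φ = 21 × 0.0121 × cos(-60.4°) = 125 mW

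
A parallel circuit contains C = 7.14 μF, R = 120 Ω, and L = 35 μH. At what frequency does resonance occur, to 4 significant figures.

ω₀ = 1/√(LC) = 1/√(3.5e-05 × 7.14e-06) = 63260 rad/s
f₀ = ω₀/(2π) = 10.07 kHz

10.07 kHz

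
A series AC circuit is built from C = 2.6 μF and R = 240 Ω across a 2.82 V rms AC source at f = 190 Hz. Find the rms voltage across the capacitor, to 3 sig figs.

2.26 V

ω = 2πf = 1194 rad/s
X_C = 1/(ωC) = 322 Ω
Z = 240 − j322 Ω
|Z| = √(240² + 322²) = 402 Ω
I = V/|Z| = 7.02 mA
V_C = I·|Z_C| = 0.00702 × 322 = 2.26 V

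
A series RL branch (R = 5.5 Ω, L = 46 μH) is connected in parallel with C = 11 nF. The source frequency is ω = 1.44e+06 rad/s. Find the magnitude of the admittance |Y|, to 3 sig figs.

X_L = ωL = 66.2 Ω
X_C = 1/(ωC) = 63.1 Ω
Branch 1 (R+jX_L): Z₁ = 5.50 + j66.2 Ω, |Z₁| = 66.5 Ω
Branch 2 (−jX_C): Z₂ = −j63.1 Ω
Parallel: Z = Z₁Z₂/(Z₁+Z₂), |Z| = 664 Ω, ∠Z = -34.2°
|Y| = 1/|Z| = 1.51 mS

1.51 mS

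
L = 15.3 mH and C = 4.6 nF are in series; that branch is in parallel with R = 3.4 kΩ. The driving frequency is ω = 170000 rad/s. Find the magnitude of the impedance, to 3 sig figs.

X_L = ωL = 2600 Ω
X_C = 1/(ωC) = 1280 Ω
Branch 1: Z₁ = R = 3400 Ω
Branch 2 (series LC): Z₂ = j(X_L − X_C) = j1320 Ω
Parallel: Z = Z₁Z₂/(Z₁+Z₂), |Z| = 1230 Ω, ∠Z = 68.7°

1230 Ω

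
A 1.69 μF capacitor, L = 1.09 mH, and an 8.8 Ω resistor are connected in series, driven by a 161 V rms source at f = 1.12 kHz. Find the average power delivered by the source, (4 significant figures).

38.55 W

ω = 2πf = 7037 rad/s
X_L = ωL = 7.671 Ω
X_C = 1/(ωC) = 84.08 Ω
Net reactance X = X_L − X_C = -76.41 Ω
Z = 8.800 − j76.41 Ω
|Z| = √(8.800² + 76.41²) = 76.92 Ω
∠Z = arctan(-76.41/8.800) = -83.43°
I = V/|Z| = 2.093 A
P = VI cos φ = 161 × 2.093 × cos(-83.43°) = 38.55 W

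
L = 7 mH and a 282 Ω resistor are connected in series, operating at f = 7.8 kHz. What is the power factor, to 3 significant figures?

0.635

ω = 2πf = 49010 rad/s
X_L = ωL = 343 Ω
Z = 282 + j343 Ω
|Z| = √(282² + 343²) = 444 Ω
∠Z = arctan(343/282) = 50.6°
cos φ = cos(50.6°) = 0.635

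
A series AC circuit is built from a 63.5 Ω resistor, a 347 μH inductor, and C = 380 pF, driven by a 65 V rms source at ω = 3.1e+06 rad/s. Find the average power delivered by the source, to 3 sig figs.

X_L = ωL = 1080 Ω
X_C = 1/(ωC) = 849 Ω
Net reactance X = X_L − X_C = 227 Ω
Z = 63.5 + j227 Ω
|Z| = √(63.5² + 227²) = 236 Ω
∠Z = arctan(227/63.5) = 74.4°
I = V/|Z| = 276 mA
P = VI cos φ = 65 × 0.276 × cos(74.4°) = 4.84 W

4.84 W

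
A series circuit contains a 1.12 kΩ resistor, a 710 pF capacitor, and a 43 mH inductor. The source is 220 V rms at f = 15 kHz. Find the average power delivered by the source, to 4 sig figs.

ω = 2πf = 94250 rad/s
X_L = ωL = 4053 Ω
X_C = 1/(ωC) = 14940 Ω
Net reactance X = X_L − X_C = -10890 Ω
Z = 1120 − j10890 Ω
|Z| = √(1120² + 10890²) = 10950 Ω
∠Z = arctan(-10890/1120) = -84.13°
I = V/|Z| = 20.09 mA
P = VI cos φ = 220 × 0.02009 × cos(-84.13°) = 452.2 mW

452.2 mW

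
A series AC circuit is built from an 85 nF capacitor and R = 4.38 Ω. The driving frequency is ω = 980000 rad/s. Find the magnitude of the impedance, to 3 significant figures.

X_C = 1/(ωC) = 12.0 Ω
Z = 4.38 − j12.0 Ω
|Z| = √(4.38² + 12.0²) = 12.8 Ω

12.8 Ω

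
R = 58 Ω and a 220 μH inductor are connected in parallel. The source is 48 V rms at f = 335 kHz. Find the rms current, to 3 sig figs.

ω = 2πf = 2.105e+06 rad/s
X_L = ωL = 463 Ω
Parallel: admittances add. Y = 1/R + 1/(jωL)
Y = (0.0172 − j0.00216) S
|Y| = 0.0174 S → |Z| = 1/|Y| = 57.6 Ω, ∠Z = −∠Y = 7.14°
I = V/|Z| = 48/57.6 = 834 mA

834 mA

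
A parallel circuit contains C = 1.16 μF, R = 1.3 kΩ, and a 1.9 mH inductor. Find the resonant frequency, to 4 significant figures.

3.390 kHz

ω₀ = 1/√(LC) = 1/√(0.0019 × 1.16e-06) = 21300 rad/s
f₀ = ω₀/(2π) = 3.390 kHz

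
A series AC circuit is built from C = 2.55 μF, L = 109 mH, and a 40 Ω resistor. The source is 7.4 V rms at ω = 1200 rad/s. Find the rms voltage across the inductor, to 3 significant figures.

X_L = ωL = 131 Ω
X_C = 1/(ωC) = 327 Ω
Net reactance X = X_L − X_C = -196 Ω
Z = 40.0 − j196 Ω
|Z| = √(40.0² + 196²) = 200 Ω
I = V/|Z| = 37.0 mA
V_L = I·|Z_L| = 0.0370 × 131 = 4.84 V

4.84 V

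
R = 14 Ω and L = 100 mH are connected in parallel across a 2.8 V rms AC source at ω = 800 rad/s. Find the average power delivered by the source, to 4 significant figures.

X_L = ωL = 80.00 Ω
Parallel: admittances add. Y = 1/R + 1/(jωL)
Y = (0.07143 − j0.01250) S
|Y| = 0.07251 S → |Z| = 1/|Y| = 13.79 Ω, ∠Z = −∠Y = 9.926°
I = V/|Z| = 203.0 mA
P = VI cos φ = 2.8 × 0.2030 × cos(9.926°) = 560.0 mW

560.0 mW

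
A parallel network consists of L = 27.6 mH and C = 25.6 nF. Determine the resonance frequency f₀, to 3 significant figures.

ω₀ = 1/√(LC) = 1/√(0.0276 × 2.56e-08) = 37620 rad/s
f₀ = ω₀/(2π) = 5.99 kHz

5.99 kHz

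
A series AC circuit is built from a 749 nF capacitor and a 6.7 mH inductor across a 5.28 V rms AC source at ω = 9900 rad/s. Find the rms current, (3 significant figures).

X_L = ωL = 66.3 Ω
X_C = 1/(ωC) = 135 Ω
Net reactance X = X_L − X_C = -68.5 Ω
Z = − j68.5 Ω
|Z| = √(0² + 68.5²) = 68.5 Ω
I = V/|Z| = 5.28/68.5 = 77.0 mA

77.0 mA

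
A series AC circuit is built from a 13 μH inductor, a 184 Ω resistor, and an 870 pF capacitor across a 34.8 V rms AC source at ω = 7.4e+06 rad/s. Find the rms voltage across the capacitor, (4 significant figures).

27.97 V

X_L = ωL = 96.20 Ω
X_C = 1/(ωC) = 155.3 Ω
Net reactance X = X_L − X_C = -59.13 Ω
Z = 184.0 − j59.13 Ω
|Z| = √(184.0² + 59.13²) = 193.3 Ω
I = V/|Z| = 180.1 mA
V_C = I·|Z_C| = 0.1801 × 155.3 = 27.97 V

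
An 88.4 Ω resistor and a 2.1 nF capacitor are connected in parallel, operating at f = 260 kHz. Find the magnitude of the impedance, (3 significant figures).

ω = 2πf = 1.634e+06 rad/s
X_C = 1/(ωC) = 291 Ω
Parallel: admittances add. Y = 1/R + jωC
Y = (0.0113 + j0.00343) S
|Y| = 0.0118 S → |Z| = 1/|Y| = 84.6 Ω, ∠Z = −∠Y = -16.9°

84.6 Ω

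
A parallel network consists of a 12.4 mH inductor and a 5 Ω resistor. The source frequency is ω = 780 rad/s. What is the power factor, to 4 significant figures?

X_L = ωL = 9.672 Ω
Parallel: admittances add. Y = 1/R + 1/(jωL)
Y = (0.2000 − j0.1034) S
|Y| = 0.2251 S → |Z| = 1/|Y| = 4.442 Ω, ∠Z = −∠Y = 27.34°
cos φ = cos(27.34°) = 0.8883

0.8883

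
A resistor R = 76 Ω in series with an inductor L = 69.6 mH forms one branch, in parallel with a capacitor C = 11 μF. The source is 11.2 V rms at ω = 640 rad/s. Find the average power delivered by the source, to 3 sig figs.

1.23 W

X_L = ωL = 44.5 Ω
X_C = 1/(ωC) = 142 Ω
Branch 1 (R+jX_L): Z₁ = 76.0 + j44.5 Ω, |Z₁| = 88.1 Ω
Branch 2 (−jX_C): Z₂ = −j142 Ω
Parallel: Z = Z₁Z₂/(Z₁+Z₂), |Z| = 101 Ω, ∠Z = -7.56°
I = V/|Z| = 111 mA
P = VI cos φ = 11.2 × 0.111 × cos(-7.56°) = 1.23 W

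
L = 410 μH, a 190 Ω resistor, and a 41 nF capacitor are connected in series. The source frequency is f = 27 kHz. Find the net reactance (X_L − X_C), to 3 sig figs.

ω = 2πf = 169600 rad/s
X_L = ωL = 69.6 Ω
X_C = 1/(ωC) = 144 Ω
X = 69.6 − 144 = -74.2 Ω

-74.2 Ω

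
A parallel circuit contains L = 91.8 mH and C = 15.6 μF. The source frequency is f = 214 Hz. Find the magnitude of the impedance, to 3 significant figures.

77.7 Ω

ω = 2πf = 1345 rad/s
X_L = ωL = 123 Ω
X_C = 1/(ωC) = 47.7 Ω
Parallel: admittances add. Y = 1/(jωL) + jωC
Y = (0 + j0.0129) S
|Y| = 0.0129 S → |Z| = 1/|Y| = 77.7 Ω, ∠Z = −∠Y = -90.0°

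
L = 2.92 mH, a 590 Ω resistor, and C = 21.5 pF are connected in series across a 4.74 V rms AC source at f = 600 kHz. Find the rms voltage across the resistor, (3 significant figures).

ω = 2πf = 3.77e+06 rad/s
X_L = ωL = 11000 Ω
X_C = 1/(ωC) = 12300 Ω
Net reactance X = X_L − X_C = -1330 Ω
Z = 590 − j1330 Ω
|Z| = √(590² + 1330²) = 1450 Ω
I = V/|Z| = 3.26 mA
V_R = I·|Z_R| = 0.00326 × 590 = 1.92 V

1.92 V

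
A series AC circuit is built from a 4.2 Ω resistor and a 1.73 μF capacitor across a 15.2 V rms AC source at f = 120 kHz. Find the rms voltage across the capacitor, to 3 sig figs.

2.73 V

ω = 2πf = 754000 rad/s
X_C = 1/(ωC) = 0.767 Ω
Z = 4.20 − j0.767 Ω
|Z| = √(4.20² + 0.767²) = 4.27 Ω
I = V/|Z| = 3.56 A
V_C = I·|Z_C| = 3.56 × 0.767 = 2.73 V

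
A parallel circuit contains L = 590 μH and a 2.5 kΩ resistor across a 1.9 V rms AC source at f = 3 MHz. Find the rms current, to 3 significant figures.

779 μA

ω = 2πf = 1.885e+07 rad/s
X_L = ωL = 11100 Ω
Parallel: admittances add. Y = 1/R + 1/(jωL)
Y = (0.000400 − j8.99e-05) S
|Y| = 0.000410 S → |Z| = 1/|Y| = 2440 Ω, ∠Z = −∠Y = 12.7°
I = V/|Z| = 1.9/2440 = 779 μA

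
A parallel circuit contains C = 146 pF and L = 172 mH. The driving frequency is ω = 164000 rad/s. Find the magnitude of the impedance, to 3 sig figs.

X_L = ωL = 28200 Ω
X_C = 1/(ωC) = 41800 Ω
Parallel: admittances add. Y = 1/(jωL) + jωC
Y = (0 − j1.15e-05) S
|Y| = 1.15e-05 S → |Z| = 1/|Y| = 86900 Ω, ∠Z = −∠Y = 90.0°

86900 Ω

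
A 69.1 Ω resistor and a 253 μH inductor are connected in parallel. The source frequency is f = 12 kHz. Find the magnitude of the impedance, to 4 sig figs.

18.39 Ω

ω = 2πf = 75400 rad/s
X_L = ωL = 19.08 Ω
Parallel: admittances add. Y = 1/R + 1/(jωL)
Y = (0.01447 − j0.05242) S
|Y| = 0.05438 S → |Z| = 1/|Y| = 18.39 Ω, ∠Z = −∠Y = 74.57°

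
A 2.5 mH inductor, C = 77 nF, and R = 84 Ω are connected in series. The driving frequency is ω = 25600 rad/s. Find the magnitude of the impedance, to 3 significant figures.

451 Ω

X_L = ωL = 64.0 Ω
X_C = 1/(ωC) = 507 Ω
Net reactance X = X_L − X_C = -443 Ω
Z = 84.0 − j443 Ω
|Z| = √(84.0² + 443²) = 451 Ω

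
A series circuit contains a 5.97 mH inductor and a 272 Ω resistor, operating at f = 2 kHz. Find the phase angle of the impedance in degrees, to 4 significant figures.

15.42°

ω = 2πf = 12570 rad/s
X_L = ωL = 75.02 Ω
Z = 272.0 + j75.02 Ω
|Z| = √(272.0² + 75.02²) = 282.2 Ω
∠Z = arctan(75.02/272.0) = 15.42°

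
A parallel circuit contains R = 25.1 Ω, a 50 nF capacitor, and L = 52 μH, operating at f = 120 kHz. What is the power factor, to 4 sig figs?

ω = 2πf = 754000 rad/s
X_L = ωL = 39.21 Ω
X_C = 1/(ωC) = 26.53 Ω
Parallel: admittances add. Y = 1/R + 1/(jωL) + jωC
Y = (0.03984 + j0.01219) S
|Y| = 0.04166 S → |Z| = 1/|Y| = 24.00 Ω, ∠Z = −∠Y = -17.02°
cos φ = cos(-17.02°) = 0.9562

0.9562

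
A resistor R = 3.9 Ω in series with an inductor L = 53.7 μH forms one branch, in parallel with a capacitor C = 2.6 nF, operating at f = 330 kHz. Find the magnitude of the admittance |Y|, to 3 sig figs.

3.59 mS

ω = 2πf = 2.073e+06 rad/s
X_L = ωL = 111 Ω
X_C = 1/(ωC) = 185 Ω
Branch 1 (R+jX_L): Z₁ = 3.90 + j111 Ω, |Z₁| = 111 Ω
Branch 2 (−jX_C): Z₂ = −j185 Ω
Parallel: Z = Z₁Z₂/(Z₁+Z₂), |Z| = 278 Ω, ∠Z = 85.0°
|Y| = 1/|Z| = 3.59 mS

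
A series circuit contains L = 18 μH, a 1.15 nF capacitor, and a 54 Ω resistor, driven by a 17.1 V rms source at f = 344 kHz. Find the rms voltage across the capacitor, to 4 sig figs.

ω = 2πf = 2.161e+06 rad/s
X_L = ωL = 38.91 Ω
X_C = 1/(ωC) = 402.3 Ω
Net reactance X = X_L − X_C = -363.4 Ω
Z = 54.00 − j363.4 Ω
|Z| = √(54.00² + 363.4²) = 367.4 Ω
I = V/|Z| = 46.54 mA
V_C = I·|Z_C| = 0.04654 × 402.3 = 18.73 V

18.73 V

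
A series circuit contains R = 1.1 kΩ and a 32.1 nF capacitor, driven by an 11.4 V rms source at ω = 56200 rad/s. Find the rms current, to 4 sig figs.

9.255 mA

X_C = 1/(ωC) = 554.3 Ω
Z = 1100 − j554.3 Ω
|Z| = √(1100² + 554.3²) = 1232 Ω
I = V/|Z| = 11.4/1232 = 9.255 mA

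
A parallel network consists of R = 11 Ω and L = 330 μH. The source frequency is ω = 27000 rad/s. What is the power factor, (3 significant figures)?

0.629

X_L = ωL = 8.91 Ω
Parallel: admittances add. Y = 1/R + 1/(jωL)
Y = (0.0909 − j0.112) S
|Y| = 0.144 S → |Z| = 1/|Y| = 6.92 Ω, ∠Z = −∠Y = 51.0°
cos φ = cos(51.0°) = 0.629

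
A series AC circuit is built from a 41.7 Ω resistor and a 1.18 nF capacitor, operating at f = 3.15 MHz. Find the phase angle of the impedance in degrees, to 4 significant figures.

-45.76°

ω = 2πf = 1.979e+07 rad/s
X_C = 1/(ωC) = 42.82 Ω
Z = 41.70 − j42.82 Ω
|Z| = √(41.70² + 42.82²) = 59.77 Ω
∠Z = arctan(-42.82/41.70) = -45.76°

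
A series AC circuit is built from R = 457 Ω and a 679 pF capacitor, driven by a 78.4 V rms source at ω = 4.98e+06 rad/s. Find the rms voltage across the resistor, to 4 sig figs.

X_C = 1/(ωC) = 295.7 Ω
Z = 457.0 − j295.7 Ω
|Z| = √(457.0² + 295.7²) = 544.3 Ω
I = V/|Z| = 144.0 mA
V_R = I·|Z_R| = 0.1440 × 457.0 = 65.82 V

65.82 V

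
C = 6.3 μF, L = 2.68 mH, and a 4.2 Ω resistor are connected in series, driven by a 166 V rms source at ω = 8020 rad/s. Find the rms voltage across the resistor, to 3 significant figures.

X_L = ωL = 21.5 Ω
X_C = 1/(ωC) = 19.8 Ω
Net reactance X = X_L − X_C = 1.70 Ω
Z = 4.20 + j1.70 Ω
|Z| = √(4.20² + 1.70²) = 4.53 Ω
I = V/|Z| = 36.6 A
V_R = I·|Z_R| = 36.6 × 4.20 = 154 V

154 V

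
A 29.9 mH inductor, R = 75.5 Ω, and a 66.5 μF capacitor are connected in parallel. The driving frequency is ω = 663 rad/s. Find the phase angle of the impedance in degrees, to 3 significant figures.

25.6°

X_L = ωL = 19.8 Ω
X_C = 1/(ωC) = 22.7 Ω
Parallel: admittances add. Y = 1/R + 1/(jωL) + jωC
Y = (0.0132 − j0.00636) S
|Y| = 0.0147 S → |Z| = 1/|Y| = 68.1 Ω, ∠Z = −∠Y = 25.6°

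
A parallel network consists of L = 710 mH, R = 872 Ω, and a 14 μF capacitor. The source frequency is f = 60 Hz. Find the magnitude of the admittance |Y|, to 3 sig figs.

1.92 mS

ω = 2πf = 377.0 rad/s
X_L = ωL = 268 Ω
X_C = 1/(ωC) = 189 Ω
Parallel: admittances add. Y = 1/R + 1/(jωL) + jωC
Y = (0.00115 + j0.00154) S
|Y| = 0.00192 S → |Z| = 1/|Y| = 520 Ω, ∠Z = −∠Y = -53.4°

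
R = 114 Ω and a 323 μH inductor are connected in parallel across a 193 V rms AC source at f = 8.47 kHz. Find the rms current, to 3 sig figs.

ω = 2πf = 53220 rad/s
X_L = ωL = 17.2 Ω
Parallel: admittances add. Y = 1/R + 1/(jωL)
Y = (0.00877 − j0.0582) S
|Y| = 0.0588 S → |Z| = 1/|Y| = 17.0 Ω, ∠Z = −∠Y = 81.4°
I = V/|Z| = 193/17.0 = 11.4 A

11.4 A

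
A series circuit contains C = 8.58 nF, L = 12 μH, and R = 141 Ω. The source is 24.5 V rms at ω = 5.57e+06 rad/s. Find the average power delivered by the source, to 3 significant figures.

X_L = ωL = 66.8 Ω
X_C = 1/(ωC) = 20.9 Ω
Net reactance X = X_L − X_C = 45.9 Ω
Z = 141 + j45.9 Ω
|Z| = √(141² + 45.9²) = 148 Ω
∠Z = arctan(45.9/141) = 18.0°
I = V/|Z| = 165 mA
P = VI cos φ = 24.5 × 0.165 × cos(18.0°) = 3.85 W

3.85 W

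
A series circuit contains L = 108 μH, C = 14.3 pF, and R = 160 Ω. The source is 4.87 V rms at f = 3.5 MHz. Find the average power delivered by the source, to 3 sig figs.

ω = 2πf = 2.199e+07 rad/s
X_L = ωL = 2380 Ω
X_C = 1/(ωC) = 3180 Ω
Net reactance X = X_L − X_C = -805 Ω
Z = 160 − j805 Ω
|Z| = √(160² + 805²) = 821 Ω
∠Z = arctan(-805/160) = -78.8°
I = V/|Z| = 5.93 mA
P = VI cos φ = 4.87 × 0.00593 × cos(-78.8°) = 5.63 mW

5.63 mW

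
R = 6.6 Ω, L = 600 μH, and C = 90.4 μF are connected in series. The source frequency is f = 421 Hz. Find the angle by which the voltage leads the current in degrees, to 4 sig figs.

-21.46°

ω = 2πf = 2645 rad/s
X_L = ωL = 1.587 Ω
X_C = 1/(ωC) = 4.182 Ω
Net reactance X = X_L − X_C = -2.595 Ω
Z = 6.600 − j2.595 Ω
|Z| = √(6.600² + 2.595²) = 7.092 Ω
∠Z = arctan(-2.595/6.600) = -21.46°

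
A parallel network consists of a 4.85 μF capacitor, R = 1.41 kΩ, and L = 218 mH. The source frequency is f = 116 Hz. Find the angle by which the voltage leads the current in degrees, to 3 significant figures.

ω = 2πf = 728.8 rad/s
X_L = ωL = 159 Ω
X_C = 1/(ωC) = 283 Ω
Parallel: admittances add. Y = 1/R + 1/(jωL) + jωC
Y = (0.000709 − j0.00276) S
|Y| = 0.00285 S → |Z| = 1/|Y| = 351 Ω, ∠Z = −∠Y = 75.6°

75.6°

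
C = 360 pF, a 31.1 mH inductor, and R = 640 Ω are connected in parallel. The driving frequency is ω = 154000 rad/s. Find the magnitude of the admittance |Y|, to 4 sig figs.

1.570 mS

X_L = ωL = 4789 Ω
X_C = 1/(ωC) = 18040 Ω
Parallel: admittances add. Y = 1/R + 1/(jωL) + jωC
Y = (0.001563 − j0.0001534) S
|Y| = 0.001570 S → |Z| = 1/|Y| = 636.9 Ω, ∠Z = −∠Y = 5.605°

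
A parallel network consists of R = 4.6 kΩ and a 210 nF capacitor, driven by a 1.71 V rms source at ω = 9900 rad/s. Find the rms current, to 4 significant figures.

3.574 mA

X_C = 1/(ωC) = 481.0 Ω
Parallel: admittances add. Y = 1/R + jωC
Y = (0.0002174 + j0.002079) S
|Y| = 0.002090 S → |Z| = 1/|Y| = 478.4 Ω, ∠Z = −∠Y = -84.03°
I = V/|Z| = 1.71/478.4 = 3.574 mA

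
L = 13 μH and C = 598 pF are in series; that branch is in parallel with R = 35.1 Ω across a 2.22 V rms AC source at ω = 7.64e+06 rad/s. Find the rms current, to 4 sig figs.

X_L = ωL = 99.32 Ω
X_C = 1/(ωC) = 218.9 Ω
Branch 1: Z₁ = R = 35.10 Ω
Branch 2 (series LC): Z₂ = j(X_L − X_C) = −j119.6 Ω
Parallel: Z = Z₁Z₂/(Z₁+Z₂), |Z| = 33.68 Ω, ∠Z = -16.36°
I = V/|Z| = 2.22/33.68 = 65.92 mA

65.92 mA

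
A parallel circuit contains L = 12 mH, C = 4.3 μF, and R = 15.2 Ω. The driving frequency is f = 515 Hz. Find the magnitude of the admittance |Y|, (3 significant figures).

ω = 2πf = 3236 rad/s
X_L = ωL = 38.8 Ω
X_C = 1/(ωC) = 71.9 Ω
Parallel: admittances add. Y = 1/R + 1/(jωL) + jωC
Y = (0.0658 − j0.0118) S
|Y| = 0.0668 S → |Z| = 1/|Y| = 15.0 Ω, ∠Z = −∠Y = 10.2°

66.8 mS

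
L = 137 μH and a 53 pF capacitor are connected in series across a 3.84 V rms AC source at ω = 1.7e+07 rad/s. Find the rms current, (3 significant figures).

X_L = ωL = 2330 Ω
X_C = 1/(ωC) = 1110 Ω
Net reactance X = X_L − X_C = 1220 Ω
Z = j1220 Ω
|Z| = √(0² + 1220²) = 1220 Ω
I = V/|Z| = 3.84/1220 = 3.15 mA

3.15 mA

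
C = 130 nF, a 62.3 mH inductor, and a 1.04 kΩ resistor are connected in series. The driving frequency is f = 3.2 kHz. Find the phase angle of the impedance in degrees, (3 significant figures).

39.9°

ω = 2πf = 20110 rad/s
X_L = ωL = 1250 Ω
X_C = 1/(ωC) = 383 Ω
Net reactance X = X_L − X_C = 870 Ω
Z = 1040 + j870 Ω
|Z| = √(1040² + 870²) = 1360 Ω
∠Z = arctan(870/1040) = 39.9°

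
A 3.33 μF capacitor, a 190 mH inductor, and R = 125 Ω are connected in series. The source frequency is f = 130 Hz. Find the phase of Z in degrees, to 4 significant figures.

ω = 2πf = 816.8 rad/s
X_L = ωL = 155.2 Ω
X_C = 1/(ωC) = 367.6 Ω
Net reactance X = X_L − X_C = -212.5 Ω
Z = 125.0 − j212.5 Ω
|Z| = √(125.0² + 212.5²) = 246.5 Ω
∠Z = arctan(-212.5/125.0) = -59.53°

-59.53°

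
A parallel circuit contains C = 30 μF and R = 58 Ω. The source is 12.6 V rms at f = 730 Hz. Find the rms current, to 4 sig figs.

ω = 2πf = 4587 rad/s
X_C = 1/(ωC) = 7.267 Ω
Parallel: admittances add. Y = 1/R + jωC
Y = (0.01724 + j0.1376) S
|Y| = 0.1387 S → |Z| = 1/|Y| = 7.211 Ω, ∠Z = −∠Y = -82.86°
I = V/|Z| = 12.6/7.211 = 1.747 A

1.747 A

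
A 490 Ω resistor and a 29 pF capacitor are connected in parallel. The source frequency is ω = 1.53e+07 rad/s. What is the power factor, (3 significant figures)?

0.977

X_C = 1/(ωC) = 2250 Ω
Parallel: admittances add. Y = 1/R + jωC
Y = (0.00204 + j0.000444) S
|Y| = 0.00209 S → |Z| = 1/|Y| = 479 Ω, ∠Z = −∠Y = -12.3°
cos φ = cos(-12.3°) = 0.977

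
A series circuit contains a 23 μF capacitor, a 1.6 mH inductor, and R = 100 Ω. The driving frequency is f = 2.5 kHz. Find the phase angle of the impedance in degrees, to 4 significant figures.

12.61°

ω = 2πf = 15710 rad/s
X_L = ωL = 25.13 Ω
X_C = 1/(ωC) = 2.768 Ω
Net reactance X = X_L − X_C = 22.36 Ω
Z = 100.0 + j22.36 Ω
|Z| = √(100.0² + 22.36²) = 102.5 Ω
∠Z = arctan(22.36/100.0) = 12.61°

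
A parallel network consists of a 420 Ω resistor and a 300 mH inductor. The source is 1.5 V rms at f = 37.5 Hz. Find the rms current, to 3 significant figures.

ω = 2πf = 235.6 rad/s
X_L = ωL = 70.7 Ω
Parallel: admittances add. Y = 1/R + 1/(jωL)
Y = (0.00238 − j0.0141) S
|Y| = 0.0143 S → |Z| = 1/|Y| = 69.7 Ω, ∠Z = −∠Y = 80.4°
I = V/|Z| = 1.5/69.7 = 21.5 mA

21.5 mA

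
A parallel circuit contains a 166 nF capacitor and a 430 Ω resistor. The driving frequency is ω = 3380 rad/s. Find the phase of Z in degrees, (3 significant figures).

-13.6°

X_C = 1/(ωC) = 1780 Ω
Parallel: admittances add. Y = 1/R + jωC
Y = (0.00233 + j0.000561) S
|Y| = 0.00239 S → |Z| = 1/|Y| = 418 Ω, ∠Z = −∠Y = -13.6°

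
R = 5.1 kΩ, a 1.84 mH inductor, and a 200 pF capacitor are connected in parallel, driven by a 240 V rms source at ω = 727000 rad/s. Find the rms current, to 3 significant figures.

X_L = ωL = 1340 Ω
X_C = 1/(ωC) = 6880 Ω
Parallel: admittances add. Y = 1/R + 1/(jωL) + jωC
Y = (0.000196 − j0.000602) S
|Y| = 0.000633 S → |Z| = 1/|Y| = 1580 Ω, ∠Z = −∠Y = 72.0°
I = V/|Z| = 240/1580 = 152 mA

152 mA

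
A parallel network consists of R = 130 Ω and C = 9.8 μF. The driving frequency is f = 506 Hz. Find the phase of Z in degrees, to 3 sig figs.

-76.1°

ω = 2πf = 3179 rad/s
X_C = 1/(ωC) = 32.1 Ω
Parallel: admittances add. Y = 1/R + jωC
Y = (0.00769 + j0.0312) S
|Y| = 0.0321 S → |Z| = 1/|Y| = 31.2 Ω, ∠Z = −∠Y = -76.1°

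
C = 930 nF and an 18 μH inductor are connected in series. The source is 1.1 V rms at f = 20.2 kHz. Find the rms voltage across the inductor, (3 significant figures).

ω = 2πf = 126900 rad/s
X_L = ωL = 2.28 Ω
X_C = 1/(ωC) = 8.47 Ω
Net reactance X = X_L − X_C = -6.19 Ω
Z = − j6.19 Ω
|Z| = √(0² + 6.19²) = 6.19 Ω
I = V/|Z| = 178 mA
V_L = I·|Z_L| = 0.178 × 2.28 = 0.406 V

0.406 V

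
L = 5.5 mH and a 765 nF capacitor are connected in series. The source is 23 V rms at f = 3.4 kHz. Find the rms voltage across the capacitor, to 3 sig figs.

25.0 V

ω = 2πf = 21360 rad/s
X_L = ωL = 117 Ω
X_C = 1/(ωC) = 61.2 Ω
Net reactance X = X_L − X_C = 56.3 Ω
Z = j56.3 Ω
|Z| = √(0² + 56.3²) = 56.3 Ω
I = V/|Z| = 408 mA
V_C = I·|Z_C| = 0.408 × 61.2 = 25.0 V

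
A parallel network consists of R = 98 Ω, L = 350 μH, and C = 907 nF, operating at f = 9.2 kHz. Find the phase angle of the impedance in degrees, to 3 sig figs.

ω = 2πf = 57810 rad/s
X_L = ωL = 20.2 Ω
X_C = 1/(ωC) = 19.1 Ω
Parallel: admittances add. Y = 1/R + 1/(jωL) + jωC
Y = (0.0102 + j0.00300) S
|Y| = 0.0106 S → |Z| = 1/|Y| = 94.0 Ω, ∠Z = −∠Y = -16.4°

-16.4°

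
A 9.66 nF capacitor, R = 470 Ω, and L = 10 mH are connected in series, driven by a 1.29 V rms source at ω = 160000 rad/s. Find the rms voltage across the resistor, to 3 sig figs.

X_L = ωL = 1600 Ω
X_C = 1/(ωC) = 647 Ω
Net reactance X = X_L − X_C = 953 Ω
Z = 470 + j953 Ω
|Z| = √(470² + 953²) = 1060 Ω
I = V/|Z| = 1.21 mA
V_R = I·|Z_R| = 0.00121 × 470 = 0.571 V

0.571 V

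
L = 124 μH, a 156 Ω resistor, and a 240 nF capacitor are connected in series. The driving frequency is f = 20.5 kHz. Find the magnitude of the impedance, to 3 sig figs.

ω = 2πf = 128800 rad/s
X_L = ωL = 16.0 Ω
X_C = 1/(ωC) = 32.3 Ω
Net reactance X = X_L − X_C = -16.4 Ω
Z = 156 − j16.4 Ω
|Z| = √(156² + 16.4²) = 157 Ω

157 Ω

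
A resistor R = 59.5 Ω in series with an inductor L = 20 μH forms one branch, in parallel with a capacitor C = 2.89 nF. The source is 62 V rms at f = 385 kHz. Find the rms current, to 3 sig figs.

ω = 2πf = 2.419e+06 rad/s
X_L = ωL = 48.4 Ω
X_C = 1/(ωC) = 143 Ω
Branch 1 (R+jX_L): Z₁ = 59.5 + j48.4 Ω, |Z₁| = 76.7 Ω
Branch 2 (−jX_C): Z₂ = −j143 Ω
Parallel: Z = Z₁Z₂/(Z₁+Z₂), |Z| = 98.1 Ω, ∠Z = 6.96°
I = V/|Z| = 62/98.1 = 632 mA

632 mA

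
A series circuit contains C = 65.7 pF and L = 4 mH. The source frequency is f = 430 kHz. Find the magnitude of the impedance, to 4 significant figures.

5173 Ω

ω = 2πf = 2.702e+06 rad/s
X_L = ωL = 10810 Ω
X_C = 1/(ωC) = 5634 Ω
Net reactance X = X_L − X_C = 5173 Ω
Z = j5173 Ω
|Z| = √(0² + 5173²) = 5173 Ω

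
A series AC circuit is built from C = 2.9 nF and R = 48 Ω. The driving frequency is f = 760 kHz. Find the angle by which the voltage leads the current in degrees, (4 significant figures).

ω = 2πf = 4.775e+06 rad/s
X_C = 1/(ωC) = 72.21 Ω
Z = 48.00 − j72.21 Ω
|Z| = √(48.00² + 72.21²) = 86.71 Ω
∠Z = arctan(-72.21/48.00) = -56.39°

-56.39°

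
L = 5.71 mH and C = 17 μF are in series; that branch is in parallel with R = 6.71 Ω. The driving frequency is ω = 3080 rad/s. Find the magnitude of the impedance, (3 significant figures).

X_L = ωL = 17.6 Ω
X_C = 1/(ωC) = 19.1 Ω
Branch 1: Z₁ = R = 6.71 Ω
Branch 2 (series LC): Z₂ = j(X_L − X_C) = −j1.51 Ω
Parallel: Z = Z₁Z₂/(Z₁+Z₂), |Z| = 1.47 Ω, ∠Z = -77.3°

1.47 Ω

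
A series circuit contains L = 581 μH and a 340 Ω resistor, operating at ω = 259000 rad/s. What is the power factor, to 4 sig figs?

X_L = ωL = 150.5 Ω
Z = 340.0 + j150.5 Ω
|Z| = √(340.0² + 150.5²) = 371.8 Ω
∠Z = arctan(150.5/340.0) = 23.87°
cos φ = cos(23.87°) = 0.9144

0.9144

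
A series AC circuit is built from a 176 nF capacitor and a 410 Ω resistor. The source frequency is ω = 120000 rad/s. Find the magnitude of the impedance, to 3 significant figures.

X_C = 1/(ωC) = 47.3 Ω
Z = 410 − j47.3 Ω
|Z| = √(410² + 47.3²) = 413 Ω

413 Ω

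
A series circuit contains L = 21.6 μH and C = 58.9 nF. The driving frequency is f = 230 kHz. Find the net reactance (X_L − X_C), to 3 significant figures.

19.5 Ω

ω = 2πf = 1.445e+06 rad/s
X_L = ωL = 31.2 Ω
X_C = 1/(ωC) = 11.7 Ω
X = 31.2 − 11.7 = 19.5 Ω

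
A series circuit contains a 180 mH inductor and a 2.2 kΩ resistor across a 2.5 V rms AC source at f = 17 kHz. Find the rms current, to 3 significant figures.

129 μA

ω = 2πf = 106800 rad/s
X_L = ωL = 19200 Ω
Z = 2200 + j19200 Ω
|Z| = √(2200² + 19200²) = 19400 Ω
I = V/|Z| = 2.5/19400 = 129 μA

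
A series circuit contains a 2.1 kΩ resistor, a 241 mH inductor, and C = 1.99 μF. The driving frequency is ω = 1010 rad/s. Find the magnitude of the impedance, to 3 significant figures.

2120 Ω

X_L = ωL = 243 Ω
X_C = 1/(ωC) = 498 Ω
Net reactance X = X_L − X_C = -254 Ω
Z = 2100 − j254 Ω
|Z| = √(2100² + 254²) = 2120 Ω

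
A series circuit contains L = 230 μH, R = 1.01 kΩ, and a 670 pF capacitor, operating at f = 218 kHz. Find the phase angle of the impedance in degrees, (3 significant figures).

ω = 2πf = 1.37e+06 rad/s
X_L = ωL = 315 Ω
X_C = 1/(ωC) = 1090 Ω
Net reactance X = X_L − X_C = -775 Ω
Z = 1010 − j775 Ω
|Z| = √(1010² + 775²) = 1270 Ω
∠Z = arctan(-775/1010) = -37.5°

-37.5°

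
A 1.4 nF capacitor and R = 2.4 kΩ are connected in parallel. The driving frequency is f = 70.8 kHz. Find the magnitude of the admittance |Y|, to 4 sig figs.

749.3 μS

ω = 2πf = 444800 rad/s
X_C = 1/(ωC) = 1606 Ω
Parallel: admittances add. Y = 1/R + jωC
Y = (0.0004167 + j0.0006228) S
|Y| = 0.0007493 S → |Z| = 1/|Y| = 1335 Ω, ∠Z = −∠Y = -56.22°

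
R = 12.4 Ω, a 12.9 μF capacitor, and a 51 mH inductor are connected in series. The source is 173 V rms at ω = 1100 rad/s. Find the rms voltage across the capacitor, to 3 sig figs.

642 V

X_L = ωL = 56.1 Ω
X_C = 1/(ωC) = 70.5 Ω
Net reactance X = X_L − X_C = -14.4 Ω
Z = 12.4 − j14.4 Ω
|Z| = √(12.4² + 14.4²) = 19.0 Ω
I = V/|Z| = 9.11 A
V_C = I·|Z_C| = 9.11 × 70.5 = 642 V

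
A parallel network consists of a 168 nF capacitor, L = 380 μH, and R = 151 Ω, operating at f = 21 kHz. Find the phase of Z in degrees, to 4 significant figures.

ω = 2πf = 131900 rad/s
X_L = ωL = 50.14 Ω
X_C = 1/(ωC) = 45.11 Ω
Parallel: admittances add. Y = 1/R + 1/(jωL) + jωC
Y = (0.006623 + j0.002223) S
|Y| = 0.006986 S → |Z| = 1/|Y| = 143.2 Ω, ∠Z = −∠Y = -18.55°

-18.55°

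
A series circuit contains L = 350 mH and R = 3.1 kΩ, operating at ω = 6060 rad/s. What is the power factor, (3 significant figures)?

0.825

X_L = ωL = 2120 Ω
Z = 3100 + j2120 Ω
|Z| = √(3100² + 2120²) = 3760 Ω
∠Z = arctan(2120/3100) = 34.4°
cos φ = cos(34.4°) = 0.825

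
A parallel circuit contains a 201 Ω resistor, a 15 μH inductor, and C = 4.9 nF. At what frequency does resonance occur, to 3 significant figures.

587 kHz

ω₀ = 1/√(LC) = 1/√(1.5e-05 × 4.9e-09) = 3.689e+06 rad/s
f₀ = ω₀/(2π) = 587 kHz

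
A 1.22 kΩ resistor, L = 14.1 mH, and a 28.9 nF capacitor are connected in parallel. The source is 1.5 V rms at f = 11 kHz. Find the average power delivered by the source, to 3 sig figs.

ω = 2πf = 69120 rad/s
X_L = ωL = 975 Ω
X_C = 1/(ωC) = 501 Ω
Parallel: admittances add. Y = 1/R + 1/(jωL) + jωC
Y = (0.000820 + j0.000971) S
|Y| = 0.00127 S → |Z| = 1/|Y| = 787 Ω, ∠Z = −∠Y = -49.8°
I = V/|Z| = 1.91 mA
P = VI cos φ = 1.5 × 0.00191 × cos(-49.8°) = 1.84 mW

1.84 mW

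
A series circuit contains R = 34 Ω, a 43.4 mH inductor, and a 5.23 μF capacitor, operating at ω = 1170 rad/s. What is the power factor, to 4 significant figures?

X_L = ωL = 50.78 Ω
X_C = 1/(ωC) = 163.4 Ω
Net reactance X = X_L − X_C = -112.6 Ω
Z = 34.00 − j112.6 Ω
|Z| = √(34.00² + 112.6²) = 117.7 Ω
∠Z = arctan(-112.6/34.00) = -73.20°
cos φ = cos(-73.20°) = 0.2890

0.2890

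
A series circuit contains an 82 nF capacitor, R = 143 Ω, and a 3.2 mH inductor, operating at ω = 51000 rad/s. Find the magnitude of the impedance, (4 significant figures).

161.9 Ω

X_L = ωL = 163.2 Ω
X_C = 1/(ωC) = 239.1 Ω
Net reactance X = X_L − X_C = -75.92 Ω
Z = 143.0 − j75.92 Ω
|Z| = √(143.0² + 75.92²) = 161.9 Ω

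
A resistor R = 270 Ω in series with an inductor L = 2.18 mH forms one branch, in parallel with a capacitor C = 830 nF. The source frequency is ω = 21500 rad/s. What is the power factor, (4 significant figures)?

X_L = ωL = 46.87 Ω
X_C = 1/(ωC) = 56.04 Ω
Branch 1 (R+jX_L): Z₁ = 270.0 + j46.87 Ω, |Z₁| = 274.0 Ω
Branch 2 (−jX_C): Z₂ = −j56.04 Ω
Parallel: Z = Z₁Z₂/(Z₁+Z₂), |Z| = 56.84 Ω, ∠Z = -78.21°
cos φ = cos(-78.21°) = 0.2044

0.2044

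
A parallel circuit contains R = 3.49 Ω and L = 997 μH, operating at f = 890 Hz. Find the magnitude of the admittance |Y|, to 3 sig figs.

ω = 2πf = 5592 rad/s
X_L = ωL = 5.58 Ω
Parallel: admittances add. Y = 1/R + 1/(jωL)
Y = (0.287 − j0.179) S
|Y| = 0.338 S → |Z| = 1/|Y| = 2.96 Ω, ∠Z = −∠Y = 32.0°

338 mS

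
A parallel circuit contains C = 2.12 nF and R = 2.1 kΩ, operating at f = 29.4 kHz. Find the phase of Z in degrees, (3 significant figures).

-39.4°

ω = 2πf = 184700 rad/s
X_C = 1/(ωC) = 2550 Ω
Parallel: admittances add. Y = 1/R + jωC
Y = (0.000476 + j0.000392) S
|Y| = 0.000617 S → |Z| = 1/|Y| = 1620 Ω, ∠Z = −∠Y = -39.4°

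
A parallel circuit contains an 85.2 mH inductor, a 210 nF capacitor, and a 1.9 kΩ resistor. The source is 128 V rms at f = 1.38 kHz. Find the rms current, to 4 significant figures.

90.08 mA

ω = 2πf = 8671 rad/s
X_L = ωL = 738.8 Ω
X_C = 1/(ωC) = 549.2 Ω
Parallel: admittances add. Y = 1/R + 1/(jωL) + jωC
Y = (0.0005263 + j0.0004672) S
|Y| = 0.0007038 S → |Z| = 1/|Y| = 1421 Ω, ∠Z = −∠Y = -41.60°
I = V/|Z| = 128/1421 = 90.08 mA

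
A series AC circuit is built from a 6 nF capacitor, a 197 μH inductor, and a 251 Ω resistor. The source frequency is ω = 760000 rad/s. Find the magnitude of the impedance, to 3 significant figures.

X_L = ωL = 150 Ω
X_C = 1/(ωC) = 219 Ω
Net reactance X = X_L − X_C = -69.6 Ω
Z = 251 − j69.6 Ω
|Z| = √(251² + 69.6²) = 260 Ω

260 Ω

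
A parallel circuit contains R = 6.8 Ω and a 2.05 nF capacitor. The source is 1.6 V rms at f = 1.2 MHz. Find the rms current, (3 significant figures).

237 mA

ω = 2πf = 7.54e+06 rad/s
X_C = 1/(ωC) = 64.7 Ω
Parallel: admittances add. Y = 1/R + jωC
Y = (0.147 + j0.0155) S
|Y| = 0.148 S → |Z| = 1/|Y| = 6.76 Ω, ∠Z = −∠Y = -6.00°
I = V/|Z| = 1.6/6.76 = 237 mA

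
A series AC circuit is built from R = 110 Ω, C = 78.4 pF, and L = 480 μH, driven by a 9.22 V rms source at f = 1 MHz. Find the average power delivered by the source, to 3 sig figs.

ω = 2πf = 6.283e+06 rad/s
X_L = ωL = 3020 Ω
X_C = 1/(ωC) = 2030 Ω
Net reactance X = X_L − X_C = 986 Ω
Z = 110 + j986 Ω
|Z| = √(110² + 986²) = 992 Ω
∠Z = arctan(986/110) = 83.6°
I = V/|Z| = 9.29 mA
P = VI cos φ = 9.22 × 0.00929 × cos(83.6°) = 9.50 mW

9.50 mW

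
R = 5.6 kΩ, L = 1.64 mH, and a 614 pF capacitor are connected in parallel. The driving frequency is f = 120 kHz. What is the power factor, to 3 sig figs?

0.459

ω = 2πf = 754000 rad/s
X_L = ωL = 1240 Ω
X_C = 1/(ωC) = 2160 Ω
Parallel: admittances add. Y = 1/R + 1/(jωL) + jωC
Y = (0.000179 − j0.000346) S
|Y| = 0.000389 S → |Z| = 1/|Y| = 2570 Ω, ∠Z = −∠Y = 62.7°
cos φ = cos(62.7°) = 0.459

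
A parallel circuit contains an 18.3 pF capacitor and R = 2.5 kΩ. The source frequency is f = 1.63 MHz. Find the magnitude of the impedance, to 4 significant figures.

ω = 2πf = 1.024e+07 rad/s
X_C = 1/(ωC) = 5336 Ω
Parallel: admittances add. Y = 1/R + jωC
Y = (0.0004000 + j0.0001874) S
|Y| = 0.0004417 S → |Z| = 1/|Y| = 2264 Ω, ∠Z = −∠Y = -25.11°

2264 Ω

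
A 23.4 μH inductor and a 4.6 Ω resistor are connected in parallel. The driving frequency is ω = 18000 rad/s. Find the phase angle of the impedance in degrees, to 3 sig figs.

84.8°

X_L = ωL = 0.421 Ω
Parallel: admittances add. Y = 1/R + 1/(jωL)
Y = (0.217 − j2.37) S
|Y| = 2.38 S → |Z| = 1/|Y| = 0.419 Ω, ∠Z = −∠Y = 84.8°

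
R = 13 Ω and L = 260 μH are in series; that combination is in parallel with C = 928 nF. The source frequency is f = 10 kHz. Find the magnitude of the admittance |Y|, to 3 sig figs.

36.4 mS

ω = 2πf = 62830 rad/s
X_L = ωL = 16.3 Ω
X_C = 1/(ωC) = 17.2 Ω
Branch 1 (R+jX_L): Z₁ = 13.0 + j16.3 Ω, |Z₁| = 20.9 Ω
Branch 2 (−jX_C): Z₂ = −j17.2 Ω
Parallel: Z = Z₁Z₂/(Z₁+Z₂), |Z| = 27.5 Ω, ∠Z = -34.9°
|Y| = 1/|Z| = 36.4 mS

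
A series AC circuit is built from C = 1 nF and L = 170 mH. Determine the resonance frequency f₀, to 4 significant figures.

12.21 kHz

ω₀ = 1/√(LC) = 1/√(0.17 × 1e-09) = 76700 rad/s
f₀ = ω₀/(2π) = 12.21 kHz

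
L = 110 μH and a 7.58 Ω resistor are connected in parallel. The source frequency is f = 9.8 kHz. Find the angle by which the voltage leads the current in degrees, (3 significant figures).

ω = 2πf = 61580 rad/s
X_L = ωL = 6.77 Ω
Parallel: admittances add. Y = 1/R + 1/(jωL)
Y = (0.132 − j0.148) S
|Y| = 0.198 S → |Z| = 1/|Y| = 5.05 Ω, ∠Z = −∠Y = 48.2°

48.2°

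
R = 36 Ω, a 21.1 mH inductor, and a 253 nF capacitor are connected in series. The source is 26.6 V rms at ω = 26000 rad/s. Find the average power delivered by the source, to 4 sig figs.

X_L = ωL = 548.6 Ω
X_C = 1/(ωC) = 152.0 Ω
Net reactance X = X_L − X_C = 396.6 Ω
Z = 36.00 + j396.6 Ω
|Z| = √(36.00² + 396.6²) = 398.2 Ω
∠Z = arctan(396.6/36.00) = 84.81°
I = V/|Z| = 66.80 mA
P = VI cos φ = 26.6 × 0.06680 × cos(84.81°) = 160.6 mW

160.6 mW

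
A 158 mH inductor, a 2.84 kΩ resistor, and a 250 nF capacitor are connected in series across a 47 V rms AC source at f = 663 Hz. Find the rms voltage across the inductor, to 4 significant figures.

10.83 V

ω = 2πf = 4166 rad/s
X_L = ωL = 658.2 Ω
X_C = 1/(ωC) = 960.2 Ω
Net reactance X = X_L − X_C = -302.0 Ω
Z = 2840 − j302.0 Ω
|Z| = √(2840² + 302.0²) = 2856 Ω
I = V/|Z| = 16.46 mA
V_L = I·|Z_L| = 0.01646 × 658.2 = 10.83 V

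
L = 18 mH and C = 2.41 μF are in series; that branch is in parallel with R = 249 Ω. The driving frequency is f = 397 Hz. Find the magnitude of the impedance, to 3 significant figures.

ω = 2πf = 2494 rad/s
X_L = ωL = 44.9 Ω
X_C = 1/(ωC) = 166 Ω
Branch 1: Z₁ = R = 249 Ω
Branch 2 (series LC): Z₂ = j(X_L − X_C) = −j121 Ω
Parallel: Z = Z₁Z₂/(Z₁+Z₂), |Z| = 109 Ω, ∠Z = -64.0°

109 Ω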